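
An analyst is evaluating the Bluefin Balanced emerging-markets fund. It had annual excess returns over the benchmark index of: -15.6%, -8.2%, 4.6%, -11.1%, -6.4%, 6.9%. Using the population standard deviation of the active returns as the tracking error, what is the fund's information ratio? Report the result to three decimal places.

-0.612

μ = (-15.6 − 8.2 + 4.6 − 11.1 − 6.4 + 6.9) / 6 = -4.9667%
Population σ = √[Σ(r − μ)² / 6] = √[395.5333 / 6] = √65.9222 = 8.1192%
IR = μ / tracking error = -4.9667 / 8.1192 = -0.6117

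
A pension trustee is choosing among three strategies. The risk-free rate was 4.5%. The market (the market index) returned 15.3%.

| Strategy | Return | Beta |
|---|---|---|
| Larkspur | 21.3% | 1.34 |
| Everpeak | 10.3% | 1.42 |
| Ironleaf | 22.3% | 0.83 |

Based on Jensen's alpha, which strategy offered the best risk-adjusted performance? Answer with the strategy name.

Larkspur: α = 21.3% − [4.5% + 1.34 × (15.3% − 4.5%)] = 2.328
Everpeak: α = 10.3% − [4.5% + 1.42 × (15.3% − 4.5%)] = -9.536
Ironleaf: α = 22.3% − [4.5% + 0.83 × (15.3% − 4.5%)] = 8.836
Highest: Ironleaf (8.836).

Ironleaf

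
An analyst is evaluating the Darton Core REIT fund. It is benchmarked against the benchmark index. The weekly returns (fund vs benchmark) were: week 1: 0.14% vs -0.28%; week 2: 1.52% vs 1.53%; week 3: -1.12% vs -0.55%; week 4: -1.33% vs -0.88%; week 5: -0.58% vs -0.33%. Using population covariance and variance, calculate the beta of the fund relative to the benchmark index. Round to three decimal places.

1.161

r̄p = -0.2740%,  r̄m = -0.1020%
Cov = Σ(rp − r̄p)(rm − r̄m) / 5 = 0.8249
Var(rm) = Σ(rm − r̄m)² / 5 = 0.7106
β = Cov / Var = 0.8249 / 0.7106 = 1.1608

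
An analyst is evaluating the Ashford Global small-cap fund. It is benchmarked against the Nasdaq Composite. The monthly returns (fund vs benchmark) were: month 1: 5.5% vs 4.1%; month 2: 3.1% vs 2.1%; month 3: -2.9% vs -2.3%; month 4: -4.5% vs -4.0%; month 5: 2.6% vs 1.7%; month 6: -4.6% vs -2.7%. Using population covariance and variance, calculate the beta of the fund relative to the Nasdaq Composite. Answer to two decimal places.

1.34

r̄p = -0.1333%,  r̄m = -0.1833%
Cov = Σ(rp − r̄p)(rm − r̄m) / 6 = 11.7372
Var(rm) = Σ(rm − r̄m)² / 6 = 8.7481
β = Cov / Var = 11.7372 / 8.7481 = 1.3417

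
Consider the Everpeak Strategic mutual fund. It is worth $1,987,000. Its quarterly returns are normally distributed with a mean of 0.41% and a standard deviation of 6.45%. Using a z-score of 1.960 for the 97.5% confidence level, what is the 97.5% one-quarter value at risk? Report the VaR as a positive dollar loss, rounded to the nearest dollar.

Return at the 97.5% tail: μ − z·σ = 0.41% − 1.960 × 6.45% = 0.41 − 12.6420 = -12.2320%
VaR = −(-12.2320%) × $1,987,000 = 12.2320% × $1,987,000 = $243,050

$243,050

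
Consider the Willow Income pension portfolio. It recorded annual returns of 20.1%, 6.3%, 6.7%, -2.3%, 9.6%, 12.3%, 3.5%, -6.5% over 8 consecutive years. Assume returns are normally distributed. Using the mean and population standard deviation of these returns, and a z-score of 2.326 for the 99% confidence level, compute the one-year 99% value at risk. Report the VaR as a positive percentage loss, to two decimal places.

11.86

Mean return r̄ = 49.70 / 8 = 6.2125%
Σ(r − r̄)² = (20.1 − 6.2125)² + (6.3 − 6.2125)² + … = 483.0688
σ = √[483.0688 / 8] = 7.7707%
VaR = −(r̄ − z·σ) = −(6.2125 − 2.326 × 7.7707) = −(-11.8621) = 11.8621%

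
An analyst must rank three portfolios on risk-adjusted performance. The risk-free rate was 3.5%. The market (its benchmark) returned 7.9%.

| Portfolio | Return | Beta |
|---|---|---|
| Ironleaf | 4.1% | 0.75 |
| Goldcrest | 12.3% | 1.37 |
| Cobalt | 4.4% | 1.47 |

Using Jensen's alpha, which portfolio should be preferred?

Ironleaf: α = 4.1% − [3.5% + 0.75 × (7.9% − 3.5%)] = -2.700
Goldcrest: α = 12.3% − [3.5% + 1.37 × (7.9% − 3.5%)] = 2.772
Cobalt: α = 4.4% − [3.5% + 1.47 × (7.9% − 3.5%)] = -5.568
Highest: Goldcrest (2.772).

Goldcrest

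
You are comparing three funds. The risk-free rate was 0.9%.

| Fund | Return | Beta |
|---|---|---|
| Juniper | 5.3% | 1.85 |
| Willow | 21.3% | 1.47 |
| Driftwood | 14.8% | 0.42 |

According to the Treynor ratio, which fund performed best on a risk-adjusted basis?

Juniper: Treynor = (5.3% − 0.9%) / 1.85 = 2.378
Willow: Treynor = (21.3% − 0.9%) / 1.47 = 13.878
Driftwood: Treynor = (14.8% − 0.9%) / 0.42 = 33.095
Highest: Driftwood (33.095).

Driftwood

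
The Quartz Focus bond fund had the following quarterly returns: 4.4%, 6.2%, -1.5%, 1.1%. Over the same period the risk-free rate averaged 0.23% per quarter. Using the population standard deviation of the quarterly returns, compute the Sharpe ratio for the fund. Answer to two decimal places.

μ = (4.4 + 6.2 − 1.5 + 1.1) / 4 = 10.20 / 4 = 2.5500%
Population σ = √[Σ(r − μ)² / 4] = √[35.2500 / 4] = √8.8125 = 2.9686%
Sharpe = (μ − rf) / σ = (2.5500 − 0.23) / 2.9686 = 2.3200 / 2.9686 = 0.7815

0.78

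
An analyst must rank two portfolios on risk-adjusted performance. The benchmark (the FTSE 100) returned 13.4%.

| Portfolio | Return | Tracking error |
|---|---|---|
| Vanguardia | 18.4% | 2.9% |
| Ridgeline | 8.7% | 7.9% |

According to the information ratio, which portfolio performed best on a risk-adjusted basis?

Vanguardia: IR = (18.4% − 13.4%) / 2.9% = 1.724
Ridgeline: IR = (8.7% − 13.4%) / 7.9% = -0.595
Highest: Vanguardia (1.724).

Vanguardia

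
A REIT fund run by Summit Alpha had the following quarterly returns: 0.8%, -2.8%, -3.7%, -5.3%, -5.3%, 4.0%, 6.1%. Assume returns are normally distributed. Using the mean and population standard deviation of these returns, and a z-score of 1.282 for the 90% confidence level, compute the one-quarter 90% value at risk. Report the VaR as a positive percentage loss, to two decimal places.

Mean return r̄ = -6.20 / 7 = -0.8857%
Σ(r − r̄)² = 126.0686; population σ = √(126.0686/7) = 4.2438%
VaR = −(r̄ − z·σ) = −(-0.8857 − 1.282 × 4.2438) = −(-6.3263) = 6.3263%

6.33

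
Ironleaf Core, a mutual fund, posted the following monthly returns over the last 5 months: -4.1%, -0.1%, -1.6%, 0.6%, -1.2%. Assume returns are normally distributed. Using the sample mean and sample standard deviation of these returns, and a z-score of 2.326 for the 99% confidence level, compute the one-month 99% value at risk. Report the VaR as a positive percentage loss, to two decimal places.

5.47

r̄ = (-4.1 − 0.1 − 1.6 + 0.6 − 1.2) / 5 = -1.2800%
Σ(r − r̄)² = (-4.1 − (-1.2800))² + (-0.1 − (-1.2800))² + … = 12.9880
sample σ = √(12.9880 / 4) = √3.2470 = 1.8019%
VaR = −(r̄ − z·σ) = −(-1.2800 − 2.326 × 1.8019) = −(-5.4712) = 5.4712%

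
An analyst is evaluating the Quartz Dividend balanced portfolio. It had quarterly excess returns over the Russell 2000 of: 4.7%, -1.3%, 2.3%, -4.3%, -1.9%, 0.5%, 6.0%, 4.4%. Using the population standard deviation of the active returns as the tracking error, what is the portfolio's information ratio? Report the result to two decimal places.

Mean return r̄ = 10.40 / 8 = 1.3000%
Σ(r − r̄)² = 93.2600; population σ = √(93.2600/8) = 3.4143%
IR = r̄ / tracking error = 1.3000 / 3.4143 = 0.3808

0.38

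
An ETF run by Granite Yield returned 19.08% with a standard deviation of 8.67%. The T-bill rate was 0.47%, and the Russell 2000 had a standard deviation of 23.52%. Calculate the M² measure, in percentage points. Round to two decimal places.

50.96

Sharpe = (Rp − Rf) / σp = (19.08% − 0.47%) / 8.67% = 2.1465
M² = Rf + Sharpe × σm = 0.47% + 2.1465 × 23.52% = 50.9557%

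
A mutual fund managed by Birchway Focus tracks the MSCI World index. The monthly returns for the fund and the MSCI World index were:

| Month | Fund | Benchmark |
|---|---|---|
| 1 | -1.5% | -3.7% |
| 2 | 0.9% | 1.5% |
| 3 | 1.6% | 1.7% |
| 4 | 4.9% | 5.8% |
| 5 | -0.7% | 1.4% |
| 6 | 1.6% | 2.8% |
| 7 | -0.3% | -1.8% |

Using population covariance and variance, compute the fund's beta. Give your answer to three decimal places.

0.612

r̄p = 0.9286%,  r̄m = 1.1000%
Cov = Σ(rp − r̄p)(rm − r̄m) / 7 = 4.9900
Var(rm) = Σ(rm − r̄m)² / 7 = 8.1486
β = Cov / Var = 4.9900 / 8.1486 = 0.6124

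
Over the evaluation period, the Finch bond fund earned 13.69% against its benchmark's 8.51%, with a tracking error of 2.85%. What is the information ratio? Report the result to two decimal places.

IR = (Rp − Rb) / TE = (13.69% − 8.51%) / 2.85% = 5.18% / 2.85% = 1.8175

1.82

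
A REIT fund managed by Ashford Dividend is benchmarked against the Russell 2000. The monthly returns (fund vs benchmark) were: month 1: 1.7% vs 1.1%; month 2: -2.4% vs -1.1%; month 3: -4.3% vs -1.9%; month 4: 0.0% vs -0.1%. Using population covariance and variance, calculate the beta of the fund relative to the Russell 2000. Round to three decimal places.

2.020

r̄p = -1.2500%,  r̄m = -0.5000%
Cov = Σ(rp − r̄p)(rm − r̄m) / 4 = 2.5450
Var(rm) = Σ(rm − r̄m)² / 4 = 1.2600
β = Cov / Var = 2.5450 / 1.2600 = 2.0198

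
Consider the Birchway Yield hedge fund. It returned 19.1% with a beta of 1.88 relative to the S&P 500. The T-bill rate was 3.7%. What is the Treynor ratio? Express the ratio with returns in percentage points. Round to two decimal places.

Treynor = (Rp − Rf) / β = (19.1% − 3.7%) / 1.88 = 15.40 / 1.88 = 8.1915

8.19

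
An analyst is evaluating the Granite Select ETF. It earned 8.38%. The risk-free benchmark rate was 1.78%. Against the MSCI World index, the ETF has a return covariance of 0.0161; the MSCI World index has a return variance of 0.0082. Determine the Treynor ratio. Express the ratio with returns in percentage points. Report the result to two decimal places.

β = Cov / Var = 0.0161 / 0.0082 = 1.9634
Treynor = (Rp − Rf) / β = (8.38% − 1.78%) / 1.9634 = 6.60 / 1.9634 = 3.3615

3.36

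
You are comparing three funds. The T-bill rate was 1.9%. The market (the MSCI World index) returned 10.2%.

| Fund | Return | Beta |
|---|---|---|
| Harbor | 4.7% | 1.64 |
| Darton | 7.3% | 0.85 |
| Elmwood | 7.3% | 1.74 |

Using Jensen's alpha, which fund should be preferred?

Darton

Harbor: α = 4.7% − [1.9% + 1.64 × (10.2% − 1.9%)] = -10.812
Darton: α = 7.3% − [1.9% + 0.85 × (10.2% − 1.9%)] = -1.655
Elmwood: α = 7.3% − [1.9% + 1.74 × (10.2% − 1.9%)] = -9.042
Highest: Darton (-1.655).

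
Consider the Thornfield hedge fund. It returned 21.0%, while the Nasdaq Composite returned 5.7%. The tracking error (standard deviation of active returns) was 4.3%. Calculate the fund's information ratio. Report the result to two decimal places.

3.56

IR = (Rp − Rb) / TE = (21.0% − 5.7%) / 4.3% = 15.30% / 4.3% = 3.5581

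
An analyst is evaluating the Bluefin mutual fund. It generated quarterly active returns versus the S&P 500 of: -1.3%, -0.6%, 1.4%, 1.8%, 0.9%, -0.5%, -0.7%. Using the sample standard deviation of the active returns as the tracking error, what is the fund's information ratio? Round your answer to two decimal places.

μ = (-1.3 − 0.6 + 1.4 + 1.8 + 0.9 − 0.5 − 0.7) / 7 = 1.00 / 7 = 0.1429%
Sample σ = √[Σ(r − μ)² / 6] = √[8.6571 / 6] = √1.4429 = 1.2012%
IR = μ / tracking error = 0.1429 / 1.2012 = 0.1190

0.12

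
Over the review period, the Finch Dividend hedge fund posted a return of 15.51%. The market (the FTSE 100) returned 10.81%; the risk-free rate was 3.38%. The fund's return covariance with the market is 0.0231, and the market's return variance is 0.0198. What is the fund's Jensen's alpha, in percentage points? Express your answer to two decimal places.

3.46

β = Cov / Var = 0.0231 / 0.0198 = 1.1667
E[R] = Rf + β(Rm − Rf) = 3.38% + 1.1667 × (10.81% − 3.38%) = 12.0486%
α = Rp − E[R] = 15.51% − 12.0486% = 3.4614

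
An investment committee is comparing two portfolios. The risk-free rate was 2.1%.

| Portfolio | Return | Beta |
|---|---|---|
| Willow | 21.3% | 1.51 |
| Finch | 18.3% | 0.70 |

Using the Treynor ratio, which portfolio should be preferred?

Willow: Treynor = (21.3% − 2.1%) / 1.51 = 12.715
Finch: Treynor = (18.3% − 2.1%) / 0.70 = 23.143
Highest: Finch (23.143).

Finch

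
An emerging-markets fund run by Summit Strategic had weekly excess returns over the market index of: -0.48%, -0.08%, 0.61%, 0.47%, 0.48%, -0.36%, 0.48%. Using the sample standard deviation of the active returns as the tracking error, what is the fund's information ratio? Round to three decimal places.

Mean return r̄ = 1.120 / 7 = 0.1600%
Sample σ = √[Σ(r − r̄)² / 6] = √[1.2410 / 6] = √0.2068 = 0.4548%
IR = r̄ / tracking error = 0.1600 / 0.4548 = 0.3518

0.352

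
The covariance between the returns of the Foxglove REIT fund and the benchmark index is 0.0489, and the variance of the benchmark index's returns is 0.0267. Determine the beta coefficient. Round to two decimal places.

β = Cov(Rp, Rm) / Var(Rm) = 0.0489 / 0.0267 = 1.8315

1.83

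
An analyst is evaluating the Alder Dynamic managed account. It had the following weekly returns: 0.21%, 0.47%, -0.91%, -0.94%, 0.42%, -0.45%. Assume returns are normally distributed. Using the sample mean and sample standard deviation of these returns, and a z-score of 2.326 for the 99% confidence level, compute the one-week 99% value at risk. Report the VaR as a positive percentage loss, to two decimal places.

1.71

r̄ = (0.21 + 0.47 − 0.91 − 0.94 + 0.42 − 0.45) / 6 = -1.200 / 6 = -0.2000%
Σ(r − r̄)² = (0.21 − (-0.2000))² + (0.47 − (-0.2000))² + … = 2.1156
sample σ = √(2.1156 / 5) = √0.4231 = 0.6505%
VaR = −(r̄ − z·σ) = −(-0.2000 − 2.326 × 0.6505) = −(-1.7131) = 1.7131%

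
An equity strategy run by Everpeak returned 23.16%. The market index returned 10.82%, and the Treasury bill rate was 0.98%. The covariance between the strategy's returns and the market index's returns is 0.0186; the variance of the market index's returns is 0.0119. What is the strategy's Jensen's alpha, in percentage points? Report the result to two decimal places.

β = Cov / Var = 0.0186 / 0.0119 = 1.5630
E[R] = Rf + β(Rm − Rf) = 0.98% + 1.5630 × (10.82% − 0.98%) = 16.3599%
α = Rp − E[R] = 23.16% − 16.3599% = 6.8001

6.80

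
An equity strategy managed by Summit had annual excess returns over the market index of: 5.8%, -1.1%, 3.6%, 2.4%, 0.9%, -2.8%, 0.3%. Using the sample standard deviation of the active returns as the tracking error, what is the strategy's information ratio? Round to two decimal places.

r̄ = (5.8 − 1.1 + 3.6 + 2.4 + 0.9 − 2.8 + 0.3) / 7 = 9.10 / 7 = 1.3000%
Σ(r − r̄)² = (5.8 − 1.3000)² + (-1.1 − 1.3000)² + (3.6 − 1.3000)² + … = 50.4800
σ = √[50.4800 / 6] = 2.9006%
IR = r̄ / tracking error = 1.3000 / 2.9006 = 0.4482

0.45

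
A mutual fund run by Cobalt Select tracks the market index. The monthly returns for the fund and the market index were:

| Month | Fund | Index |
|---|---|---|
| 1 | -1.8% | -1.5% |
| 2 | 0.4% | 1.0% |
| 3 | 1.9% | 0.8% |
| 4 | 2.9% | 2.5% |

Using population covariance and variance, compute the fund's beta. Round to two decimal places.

1.16

r̄p = 0.8500%,  r̄m = 0.7000%
Cov = Σ(rp − r̄p)(rm − r̄m) / 4 = 2.3725
Var(rm) = Σ(rm − r̄m)² / 4 = 2.0450
β = Cov / Var = 2.3725 / 2.0450 = 1.1601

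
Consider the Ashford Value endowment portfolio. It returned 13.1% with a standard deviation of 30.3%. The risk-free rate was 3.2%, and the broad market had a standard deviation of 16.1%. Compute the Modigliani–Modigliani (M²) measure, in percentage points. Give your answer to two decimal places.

Sharpe = (Rp − Rf) / σp = (13.1% − 3.2%) / 30.3% = 0.3267
M² = Rf + Sharpe × σm = 3.2% + 0.3267 × 16.1% = 8.4599%

8.46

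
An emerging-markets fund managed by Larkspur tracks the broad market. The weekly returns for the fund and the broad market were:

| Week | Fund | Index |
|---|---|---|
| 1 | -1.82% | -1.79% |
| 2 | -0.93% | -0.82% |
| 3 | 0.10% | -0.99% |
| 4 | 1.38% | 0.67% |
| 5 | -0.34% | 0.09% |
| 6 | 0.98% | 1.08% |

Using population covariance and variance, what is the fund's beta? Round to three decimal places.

r̄p = -0.1050%,  r̄m = -0.2933%
Cov = Σ(rp − r̄p)(rm − r̄m) / 6 = 0.9482
Var(rm) = Σ(rm − r̄m)² / 6 = 0.9940
β = Cov / Var = 0.9482 / 0.9940 = 0.9539

0.954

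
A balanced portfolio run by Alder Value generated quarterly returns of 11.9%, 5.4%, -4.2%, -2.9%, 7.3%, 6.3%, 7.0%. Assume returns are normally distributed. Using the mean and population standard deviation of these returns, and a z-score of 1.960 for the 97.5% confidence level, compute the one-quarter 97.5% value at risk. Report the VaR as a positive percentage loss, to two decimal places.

6.16

r̄ = (11.9 + 5.4 − 4.2 − 2.9 + 7.3 + 6.3 + 7) / 7 = 30.80 / 7 = 4.4000%
Population σ = √[Σ(r − r̄)² / 7] = √[203.2800 / 7] = √29.0400 = 5.3889%
VaR = −(r̄ − z·σ) = −(4.4000 − 1.960 × 5.3889) = −(-6.1622) = 6.1622%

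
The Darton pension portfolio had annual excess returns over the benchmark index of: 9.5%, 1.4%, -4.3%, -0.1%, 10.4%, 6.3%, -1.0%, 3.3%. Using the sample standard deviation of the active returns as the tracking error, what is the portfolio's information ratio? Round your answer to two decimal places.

0.61

r̄ = (9.5 + 1.4 − 4.3 − 0.1 + 10.4 + 6.3 − 1 + 3.3) / 8 = 3.1875%
Σ(r − r̄)² = 189.1688; sample σ = √(189.1688/7) = 5.1985%
IR = r̄ / tracking error = 3.1875 / 5.1985 = 0.6132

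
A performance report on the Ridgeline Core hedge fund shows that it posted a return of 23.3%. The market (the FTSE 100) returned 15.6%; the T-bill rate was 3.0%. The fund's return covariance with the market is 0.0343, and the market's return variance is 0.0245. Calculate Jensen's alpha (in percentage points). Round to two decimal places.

2.66

β = Cov / Var = 0.0343 / 0.0245 = 1.4000
E[R] = Rf + β(Rm − Rf) = 3.0% + 1.4000 × (15.6% − 3.0%) = 20.6400%
α = Rp − E[R] = 23.3% − 20.6400% = 2.6600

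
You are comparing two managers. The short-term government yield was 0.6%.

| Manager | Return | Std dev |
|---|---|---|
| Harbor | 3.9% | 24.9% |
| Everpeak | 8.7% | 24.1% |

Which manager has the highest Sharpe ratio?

Everpeak

Harbor: Sharpe ratio = (3.9% − 0.6%) / 24.9% = 0.133
Everpeak: Sharpe ratio = (8.7% − 0.6%) / 24.1% = 0.336
Highest: Everpeak (0.336).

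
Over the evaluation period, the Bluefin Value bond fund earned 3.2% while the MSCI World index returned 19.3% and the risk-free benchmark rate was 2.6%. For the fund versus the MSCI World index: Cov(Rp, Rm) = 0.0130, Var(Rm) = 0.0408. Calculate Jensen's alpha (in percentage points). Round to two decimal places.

-4.72

β = Cov / Var = 0.0130 / 0.0408 = 0.3186
E[R] = Rf + β(Rm − Rf) = 2.6% + 0.3186 × (19.3% − 2.6%) = 7.9206%
α = Rp − E[R] = 3.2% − 7.9206% = -4.7206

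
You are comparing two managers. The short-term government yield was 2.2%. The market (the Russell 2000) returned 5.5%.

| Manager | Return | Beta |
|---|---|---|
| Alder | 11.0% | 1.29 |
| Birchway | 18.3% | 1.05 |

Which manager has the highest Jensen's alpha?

Birchway

Alder: α = 11.0% − [2.2% + 1.29 × (5.5% − 2.2%)] = 4.543
Birchway: α = 18.3% − [2.2% + 1.05 × (5.5% − 2.2%)] = 12.635
Highest: Birchway (12.635).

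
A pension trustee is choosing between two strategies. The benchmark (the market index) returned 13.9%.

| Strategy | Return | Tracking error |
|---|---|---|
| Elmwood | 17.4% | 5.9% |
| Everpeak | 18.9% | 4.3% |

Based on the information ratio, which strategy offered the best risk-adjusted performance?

Everpeak

Elmwood: IR = (17.4% − 13.9%) / 5.9% = 0.593
Everpeak: IR = (18.9% − 13.9%) / 4.3% = 1.163
Highest: Everpeak (1.163).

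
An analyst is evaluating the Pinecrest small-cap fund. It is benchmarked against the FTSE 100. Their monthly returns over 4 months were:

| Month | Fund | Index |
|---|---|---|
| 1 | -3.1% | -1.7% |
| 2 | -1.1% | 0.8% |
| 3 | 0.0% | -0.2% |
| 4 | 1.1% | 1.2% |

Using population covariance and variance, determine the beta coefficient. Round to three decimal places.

r̄p = -0.7750%,  r̄m = 0.0250%
Cov = Σ(rp − r̄p)(rm − r̄m) / 4 = 1.4469
Var(rm) = Σ(rm − r̄m)² / 4 = 1.2519
β = Cov / Var = 1.4469 / 1.2519 = 1.1558

1.156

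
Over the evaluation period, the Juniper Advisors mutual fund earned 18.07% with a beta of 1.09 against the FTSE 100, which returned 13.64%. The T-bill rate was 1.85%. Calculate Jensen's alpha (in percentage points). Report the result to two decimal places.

3.37

CAPM expected return = Rf + β(Rm − Rf) = 1.85% + 1.09 × (13.64% − 1.85%) = 1.85 + 1.09 × 11.79 = 14.7011%
Jensen's α = Rp − E[R] = 18.07% − 14.7011% = 3.3689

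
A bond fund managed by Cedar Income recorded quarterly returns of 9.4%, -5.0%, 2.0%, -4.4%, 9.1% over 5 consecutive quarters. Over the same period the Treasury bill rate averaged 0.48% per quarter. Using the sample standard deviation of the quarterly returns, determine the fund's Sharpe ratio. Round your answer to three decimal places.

r̄ = (9.4 − 5 + 2 − 4.4 + 9.1) / 5 = 2.2200%
Σ(r − r̄)² = 194.8880; sample σ = √(194.8880/4) = 6.9801%
Sharpe = (r̄ − rf) / σ = (2.2200 − 0.48) / 6.9801 = 1.7400 / 6.9801 = 0.2493

0.249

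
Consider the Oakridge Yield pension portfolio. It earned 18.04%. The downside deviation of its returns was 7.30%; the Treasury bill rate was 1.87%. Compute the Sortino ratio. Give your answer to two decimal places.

2.22

Sortino = (Rp − Rf) / σd = (18.04% − 1.87%) / 7.30% = 16.17% / 7.30% = 2.2151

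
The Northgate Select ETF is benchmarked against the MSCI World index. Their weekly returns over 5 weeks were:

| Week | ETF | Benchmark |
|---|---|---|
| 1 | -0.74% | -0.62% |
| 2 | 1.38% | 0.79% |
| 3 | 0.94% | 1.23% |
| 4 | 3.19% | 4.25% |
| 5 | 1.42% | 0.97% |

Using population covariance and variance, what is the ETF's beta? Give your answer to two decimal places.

r̄p = 1.2380%,  r̄m = 1.3240%
Cov = Σ(rp − r̄p)(rm − r̄m) / 5 = 1.8889
Var(rm) = Σ(rm − r̄m)² / 5 = 2.5520
β = Cov / Var = 1.8889 / 2.5520 = 0.7402

0.74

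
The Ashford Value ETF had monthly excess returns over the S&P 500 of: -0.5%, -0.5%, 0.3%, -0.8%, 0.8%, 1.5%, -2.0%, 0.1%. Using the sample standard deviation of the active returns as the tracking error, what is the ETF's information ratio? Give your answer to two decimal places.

r̄ = (-0.5 − 0.5 + 0.3 − 0.8 + 0.8 + 1.5 − 2 + 0.1) / 8 = -0.1375%
Σ(r − r̄)² = 7.9788; sample σ = √(7.9788/7) = 1.0676%
IR = r̄ / tracking error = -0.1375 / 1.0676 = -0.1288

-0.13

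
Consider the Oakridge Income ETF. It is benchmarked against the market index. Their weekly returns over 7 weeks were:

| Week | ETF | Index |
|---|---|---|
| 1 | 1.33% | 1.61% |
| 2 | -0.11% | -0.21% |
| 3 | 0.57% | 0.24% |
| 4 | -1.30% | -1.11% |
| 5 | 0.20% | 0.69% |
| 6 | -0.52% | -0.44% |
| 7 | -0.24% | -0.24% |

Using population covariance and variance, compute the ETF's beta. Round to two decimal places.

r̄p = -0.0100%,  r̄m = 0.0771%
Cov = Σ(rp − r̄p)(rm − r̄m) / 7 = 0.5963
Var(rm) = Σ(rm − r̄m)² / 7 = 0.6588
β = Cov / Var = 0.5963 / 0.6588 = 0.9051

0.91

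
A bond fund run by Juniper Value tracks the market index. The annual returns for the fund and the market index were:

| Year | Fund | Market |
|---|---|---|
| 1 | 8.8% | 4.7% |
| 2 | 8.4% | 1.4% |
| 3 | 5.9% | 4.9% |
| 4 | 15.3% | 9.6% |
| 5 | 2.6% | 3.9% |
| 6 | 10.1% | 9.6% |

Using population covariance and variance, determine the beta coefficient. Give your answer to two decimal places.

r̄p = 8.5167%,  r̄m = 5.6833%
Cov = Σ(rp − r̄p)(rm − r̄m) / 6 = 7.5986
Var(rm) = Σ(rm − r̄m)² / 6 = 8.9647
β = Cov / Var = 7.5986 / 8.9647 = 0.8476

0.85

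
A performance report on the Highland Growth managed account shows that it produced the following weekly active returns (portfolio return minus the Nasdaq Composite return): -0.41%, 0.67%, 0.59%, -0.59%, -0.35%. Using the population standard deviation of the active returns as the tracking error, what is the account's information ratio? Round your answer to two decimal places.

Mean return μ = -0.090 / 5 = -0.0180%
Population σ = √[Σ(r − μ)² / 5] = √[1.4341 / 5] = √0.2868 = 0.5355%
IR = μ / tracking error = -0.0180 / 0.5355 = -0.0336

-0.03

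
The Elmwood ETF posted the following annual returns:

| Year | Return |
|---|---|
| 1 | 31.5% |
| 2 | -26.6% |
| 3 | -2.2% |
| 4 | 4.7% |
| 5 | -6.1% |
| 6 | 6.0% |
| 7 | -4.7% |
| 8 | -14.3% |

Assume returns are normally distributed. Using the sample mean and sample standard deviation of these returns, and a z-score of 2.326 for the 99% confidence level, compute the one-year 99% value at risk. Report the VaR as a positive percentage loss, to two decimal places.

40.87

Mean return μ = -11.70 / 8 = -1.4625%
Sample std dev = √[2009.4188 / 7] = 16.9428%
VaR = −(μ − z·σ) = −(-1.4625 − 2.326 × 16.9428) = −(-40.8715) = 40.8715%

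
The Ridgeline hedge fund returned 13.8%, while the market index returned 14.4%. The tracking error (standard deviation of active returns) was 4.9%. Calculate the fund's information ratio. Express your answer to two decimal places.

IR = (Rp − Rb) / TE = (13.8% − 14.4%) / 4.9% = -0.60% / 4.9% = -0.1224

-0.12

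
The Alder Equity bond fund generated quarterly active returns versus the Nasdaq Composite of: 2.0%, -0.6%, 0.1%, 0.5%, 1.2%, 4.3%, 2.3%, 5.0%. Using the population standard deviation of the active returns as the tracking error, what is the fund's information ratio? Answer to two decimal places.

r̄ = (2 − 0.6 + 0.1 + 0.5 + 1.2 + 4.3 + 2.3 + 5) / 8 = 1.8500%
Σ(r − r̄)² = (2 − 1.8500)² + (-0.6 − 1.8500)² + (0.1 − 1.8500)² + … = 27.4600
σ = √[27.4600 / 8] = 1.8527%
IR = r̄ / tracking error = 1.8500 / 1.8527 = 0.9985

1.00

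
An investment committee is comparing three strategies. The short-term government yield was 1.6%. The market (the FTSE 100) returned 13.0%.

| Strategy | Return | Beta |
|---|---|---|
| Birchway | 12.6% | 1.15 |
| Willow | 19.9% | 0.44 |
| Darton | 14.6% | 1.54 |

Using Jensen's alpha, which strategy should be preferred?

Willow

Birchway: α = 12.6% − [1.6% + 1.15 × (13.0% − 1.6%)] = -2.110
Willow: α = 19.9% − [1.6% + 0.44 × (13.0% − 1.6%)] = 13.284
Darton: α = 14.6% − [1.6% + 1.54 × (13.0% − 1.6%)] = -4.556
Highest: Willow (13.284).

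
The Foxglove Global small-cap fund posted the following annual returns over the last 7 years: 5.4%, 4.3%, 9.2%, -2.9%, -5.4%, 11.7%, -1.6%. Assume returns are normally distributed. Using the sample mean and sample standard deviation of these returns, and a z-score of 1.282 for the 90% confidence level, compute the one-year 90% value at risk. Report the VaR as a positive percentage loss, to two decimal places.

μ = (5.4 + 4.3 + 9.2 − 2.9 − 5.4 + 11.7 − 1.6) / 7 = 2.9571%
Σ(r − μ)² = 248.0971; sample σ = √(248.0971/6) = 6.4304%
VaR = −(μ − z·σ) = −(2.9571 − 1.282 × 6.4304) = −(-5.2867) = 5.2867%

5.29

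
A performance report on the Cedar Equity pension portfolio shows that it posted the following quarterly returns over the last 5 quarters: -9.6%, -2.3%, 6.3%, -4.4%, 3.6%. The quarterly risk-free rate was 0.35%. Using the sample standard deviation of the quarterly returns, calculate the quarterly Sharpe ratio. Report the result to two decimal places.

-0.26

r̄ = (-9.6 − 2.3 + 6.3 − 4.4 + 3.6) / 5 = -6.40 / 5 = -1.2800%
Σ(r − r̄)² = 161.2680; sample σ = √(161.2680/4) = 6.3496%
Sharpe = (r̄ − rf) / σ = (-1.2800 − 0.35) / 6.3496 = -1.6300 / 6.3496 = -0.2567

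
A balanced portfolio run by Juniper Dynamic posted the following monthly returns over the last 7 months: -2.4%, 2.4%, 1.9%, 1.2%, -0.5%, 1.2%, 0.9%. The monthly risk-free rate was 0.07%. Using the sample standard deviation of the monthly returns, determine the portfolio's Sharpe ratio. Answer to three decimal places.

r̄ = (-2.4 + 2.4 + 1.9 + 1.2 − 0.5 + 1.2 + 0.9) / 7 = 0.6714%
Σ(r − r̄)² = (-2.4 − 0.6714)² + (2.4 − 0.6714)² + (1.9 − 0.6714)² + … = 15.9143
sample σ = √(15.9143 / 6) = √2.6524 = 1.6286%
Sharpe = (r̄ − rf) / σ = (0.6714 − 0.07) / 1.6286 = 0.6014 / 1.6286 = 0.3693

0.369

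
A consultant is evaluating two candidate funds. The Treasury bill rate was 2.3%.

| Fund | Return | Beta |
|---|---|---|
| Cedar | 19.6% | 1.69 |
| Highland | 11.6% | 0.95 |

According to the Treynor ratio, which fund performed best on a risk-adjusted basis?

Cedar: Treynor = (19.6% − 2.3%) / 1.69 = 10.237
Highland: Treynor = (11.6% − 2.3%) / 0.95 = 9.789
Highest: Cedar (10.237).

Cedar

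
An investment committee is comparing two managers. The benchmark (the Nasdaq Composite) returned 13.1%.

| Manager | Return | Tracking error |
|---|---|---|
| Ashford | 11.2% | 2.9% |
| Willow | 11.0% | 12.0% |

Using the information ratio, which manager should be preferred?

Willow

Ashford: IR = (11.2% − 13.1%) / 2.9% = -0.655
Willow: IR = (11.0% − 13.1%) / 12.0% = -0.175
Highest: Willow (-0.175).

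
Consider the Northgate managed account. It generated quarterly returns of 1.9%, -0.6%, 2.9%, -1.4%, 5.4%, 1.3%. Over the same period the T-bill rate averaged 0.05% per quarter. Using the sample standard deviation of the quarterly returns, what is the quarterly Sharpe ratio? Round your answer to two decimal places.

0.62

Mean return r̄ = 9.50 / 6 = 1.5833%
Sample std dev = √[30.1483 / 5] = 2.4555%
Sharpe = (r̄ − rf) / σ = (1.5833 − 0.05) / 2.4555 = 1.5333 / 2.4555 = 0.6244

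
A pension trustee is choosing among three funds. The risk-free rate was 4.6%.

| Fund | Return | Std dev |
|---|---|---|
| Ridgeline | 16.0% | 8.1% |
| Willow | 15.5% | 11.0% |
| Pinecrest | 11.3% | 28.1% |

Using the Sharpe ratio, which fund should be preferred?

Ridgeline

Ridgeline: Sharpe ratio = (16.0% − 4.6%) / 8.1% = 1.407
Willow: Sharpe ratio = (15.5% − 4.6%) / 11.0% = 0.991
Pinecrest: Sharpe ratio = (11.3% − 4.6%) / 28.1% = 0.238
Highest: Ridgeline (1.407).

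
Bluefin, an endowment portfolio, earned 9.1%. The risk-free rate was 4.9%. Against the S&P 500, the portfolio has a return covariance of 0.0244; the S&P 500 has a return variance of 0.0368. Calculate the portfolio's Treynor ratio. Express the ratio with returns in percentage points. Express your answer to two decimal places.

β = Cov / Var = 0.0244 / 0.0368 = 0.6630
Treynor = (Rp − Rf) / β = (9.1% − 4.9%) / 0.6630 = 4.20 / 0.6630 = 6.3348

6.33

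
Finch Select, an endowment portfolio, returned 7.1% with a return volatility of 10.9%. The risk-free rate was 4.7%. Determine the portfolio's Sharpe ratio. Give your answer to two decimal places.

0.22

Sharpe = (Rp − Rf) / σp = (7.1% − 4.7%) / 10.9% = 2.40% / 10.9% = 0.2202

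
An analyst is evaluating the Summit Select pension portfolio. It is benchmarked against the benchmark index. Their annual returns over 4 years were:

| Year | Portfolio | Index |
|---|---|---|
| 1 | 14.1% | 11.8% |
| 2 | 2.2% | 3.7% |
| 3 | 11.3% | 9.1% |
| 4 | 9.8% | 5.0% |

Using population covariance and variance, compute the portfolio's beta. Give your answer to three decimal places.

1.189

r̄p = 9.3500%,  r̄m = 7.4000%
Cov = Σ(rp − r̄p)(rm − r̄m) / 4 = 12.3975
Var(rm) = Σ(rm − r̄m)² / 4 = 10.4250
β = Cov / Var = 12.3975 / 10.4250 = 1.1892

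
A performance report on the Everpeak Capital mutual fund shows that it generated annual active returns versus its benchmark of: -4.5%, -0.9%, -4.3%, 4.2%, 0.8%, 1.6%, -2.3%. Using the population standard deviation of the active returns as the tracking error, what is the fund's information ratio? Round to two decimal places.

Mean return r̄ = -5.40 / 7 = -0.7714%
Population std dev = √[61.5143 / 7] = 2.9644%
IR = r̄ / tracking error = -0.7714 / 2.9644 = -0.2602

-0.26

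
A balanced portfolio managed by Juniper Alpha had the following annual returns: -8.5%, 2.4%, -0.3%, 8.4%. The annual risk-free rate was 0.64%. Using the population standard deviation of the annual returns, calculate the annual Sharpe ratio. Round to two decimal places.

r̄ = (-8.5 + 2.4 − 0.3 + 8.4) / 4 = 0.5000%
Σ(r − r̄)² = 147.6600; population σ = √(147.6600/4) = 6.0758%
Sharpe = (r̄ − rf) / σ = (0.5000 − 0.64) / 6.0758 = -0.1400 / 6.0758 = -0.0230

-0.02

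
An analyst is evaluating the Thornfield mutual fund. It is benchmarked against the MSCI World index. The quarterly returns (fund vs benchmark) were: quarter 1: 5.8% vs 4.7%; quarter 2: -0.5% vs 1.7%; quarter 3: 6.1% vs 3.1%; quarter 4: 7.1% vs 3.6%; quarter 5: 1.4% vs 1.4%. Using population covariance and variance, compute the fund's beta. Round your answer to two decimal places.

2.03

r̄p = 3.9800%,  r̄m = 2.9000%
Cov = Σ(rp − r̄p)(rm − r̄m) / 5 = 3.0260
Var(rm) = Σ(rm − r̄m)² / 5 = 1.4920
β = Cov / Var = 3.0260 / 1.4920 = 2.0282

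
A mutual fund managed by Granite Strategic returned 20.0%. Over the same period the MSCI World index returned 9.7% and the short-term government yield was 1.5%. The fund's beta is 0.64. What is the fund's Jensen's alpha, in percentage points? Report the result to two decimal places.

CAPM expected return = Rf + β(Rm − Rf) = 1.5% + 0.64 × (9.7% − 1.5%) = 1.5 + 0.64 × 8.20 = 6.7480%
Jensen's α = Rp − E[R] = 20.0% − 6.7480% = 13.2520

13.25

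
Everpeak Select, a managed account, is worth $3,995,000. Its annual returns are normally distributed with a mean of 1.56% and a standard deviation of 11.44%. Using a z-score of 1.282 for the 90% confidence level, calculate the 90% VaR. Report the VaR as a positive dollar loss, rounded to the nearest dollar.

$523,588

Return at the 90% tail: μ − z·σ = 1.56% − 1.282 × 11.44% = 1.56 − 14.66608 = -13.10608%
VaR = −(-13.10608%) × $3,995,000 = 13.10608% × $3,995,000 = $523,588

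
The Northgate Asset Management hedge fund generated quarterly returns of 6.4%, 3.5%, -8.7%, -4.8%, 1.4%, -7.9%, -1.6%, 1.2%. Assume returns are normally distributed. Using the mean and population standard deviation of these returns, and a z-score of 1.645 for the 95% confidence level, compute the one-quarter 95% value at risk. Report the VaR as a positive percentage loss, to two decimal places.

9.67

r̄ = (6.4 + 3.5 − 8.7 − 4.8 + 1.4 − 7.9 − 1.6 + 1.2) / 8 = -1.3125%
Population σ = √[Σ(r − r̄)² / 8] = √[206.5288 / 8] = √25.8161 = 5.0810%
VaR = −(r̄ − z·σ) = −(-1.3125 − 1.645 × 5.0810) = −(-9.6707) = 9.6707%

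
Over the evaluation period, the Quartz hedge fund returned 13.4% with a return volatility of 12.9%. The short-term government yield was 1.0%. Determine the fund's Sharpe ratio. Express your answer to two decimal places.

0.96

Sharpe = (Rp − Rf) / σp = (13.4% − 1.0%) / 12.9% = 12.40% / 12.9% = 0.9612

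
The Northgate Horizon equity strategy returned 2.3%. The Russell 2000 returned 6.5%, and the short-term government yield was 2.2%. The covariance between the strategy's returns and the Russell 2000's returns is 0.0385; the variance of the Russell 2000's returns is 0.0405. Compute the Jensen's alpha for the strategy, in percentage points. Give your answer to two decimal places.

β = Cov / Var = 0.0385 / 0.0405 = 0.9506
E[R] = Rf + β(Rm − Rf) = 2.2% + 0.9506 × (6.5% − 2.2%) = 6.2876%
α = Rp − E[R] = 2.3% − 6.2876% = -3.9876

-3.99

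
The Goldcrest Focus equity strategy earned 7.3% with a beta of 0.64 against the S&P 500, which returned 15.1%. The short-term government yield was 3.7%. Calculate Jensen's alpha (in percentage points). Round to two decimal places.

-3.70

CAPM expected return = Rf + β(Rm − Rf) = 3.7% + 0.64 × (15.1% − 3.7%) = 3.7 + 0.64 × 11.40 = 10.9960%
Jensen's α = Rp − E[R] = 7.3% − 10.9960% = -3.6960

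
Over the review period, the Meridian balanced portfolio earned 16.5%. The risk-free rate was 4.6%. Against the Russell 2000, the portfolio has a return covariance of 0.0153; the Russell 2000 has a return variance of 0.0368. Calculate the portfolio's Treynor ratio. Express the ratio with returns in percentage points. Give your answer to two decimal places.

28.62

β = Cov / Var = 0.0153 / 0.0368 = 0.4158
Treynor = (Rp − Rf) / β = (16.5% − 4.6%) / 0.4158 = 11.90 / 0.4158 = 28.6195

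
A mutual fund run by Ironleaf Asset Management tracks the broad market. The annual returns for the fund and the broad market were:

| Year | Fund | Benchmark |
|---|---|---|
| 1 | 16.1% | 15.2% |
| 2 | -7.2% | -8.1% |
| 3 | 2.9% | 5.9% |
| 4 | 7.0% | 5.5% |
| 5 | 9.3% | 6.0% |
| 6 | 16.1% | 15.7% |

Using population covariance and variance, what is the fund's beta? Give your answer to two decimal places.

r̄p = 7.3667%,  r̄m = 6.7000%
Cov = Σ(rp − r̄p)(rm − r̄m) / 6 = 61.8467
Var(rm) = Σ(rm − r̄m)² / 6 = 62.4767
β = Cov / Var = 61.8467 / 62.4767 = 0.9899

0.99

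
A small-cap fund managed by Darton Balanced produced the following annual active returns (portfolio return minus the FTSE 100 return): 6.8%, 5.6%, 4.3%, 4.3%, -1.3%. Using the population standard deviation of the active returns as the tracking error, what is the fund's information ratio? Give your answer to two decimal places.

1.42

r̄ = (6.8 + 5.6 + 4.3 + 4.3 − 1.3) / 5 = 3.9400%
Σ(r − r̄)² = 38.6520; population σ = √(38.6520/5) = 2.7804%
IR = r̄ / tracking error = 3.9400 / 2.7804 = 1.4171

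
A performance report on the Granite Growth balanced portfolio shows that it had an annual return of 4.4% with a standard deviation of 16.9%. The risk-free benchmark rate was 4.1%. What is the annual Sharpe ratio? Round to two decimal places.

0.02

Sharpe = (Rp − Rf) / σp = (4.4% − 4.1%) / 16.9% = 0.30% / 16.9% = 0.0178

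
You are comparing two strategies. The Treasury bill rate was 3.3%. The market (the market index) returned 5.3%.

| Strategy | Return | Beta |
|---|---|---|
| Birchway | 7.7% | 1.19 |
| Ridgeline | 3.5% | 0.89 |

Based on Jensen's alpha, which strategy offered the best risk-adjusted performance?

Birchway: α = 7.7% − [3.3% + 1.19 × (5.3% − 3.3%)] = 2.020
Ridgeline: α = 3.5% − [3.3% + 0.89 × (5.3% − 3.3%)] = -1.580
Highest: Birchway (2.020).

Birchway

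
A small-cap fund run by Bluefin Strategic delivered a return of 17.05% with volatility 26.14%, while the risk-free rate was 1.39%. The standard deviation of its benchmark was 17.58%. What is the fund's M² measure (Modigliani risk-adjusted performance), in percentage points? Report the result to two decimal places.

11.92

Sharpe = (Rp − Rf) / σp = (17.05% − 1.39%) / 26.14% = 0.5991
M² = Rf + Sharpe × σm = 1.39% + 0.5991 × 17.58% = 11.9222%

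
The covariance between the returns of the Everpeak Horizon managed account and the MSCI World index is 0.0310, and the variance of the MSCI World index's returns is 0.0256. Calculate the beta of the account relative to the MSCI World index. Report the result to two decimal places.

1.21

β = Cov(Rp, Rm) / Var(Rm) = 0.0310 / 0.0256 = 1.2109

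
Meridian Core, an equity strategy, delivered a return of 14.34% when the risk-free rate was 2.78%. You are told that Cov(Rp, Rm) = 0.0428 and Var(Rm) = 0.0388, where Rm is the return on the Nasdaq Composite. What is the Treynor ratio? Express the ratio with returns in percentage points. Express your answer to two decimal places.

β = Cov / Var = 0.0428 / 0.0388 = 1.1031
Treynor = (Rp − Rf) / β = (14.34% − 2.78%) / 1.1031 = 11.56 / 1.1031 = 10.4796

10.48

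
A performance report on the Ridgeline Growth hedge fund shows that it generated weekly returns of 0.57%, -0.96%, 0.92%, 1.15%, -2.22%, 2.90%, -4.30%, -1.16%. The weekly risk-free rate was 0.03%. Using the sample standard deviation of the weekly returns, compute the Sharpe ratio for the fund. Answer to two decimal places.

-0.19

Mean return r̄ = -3.100 / 8 = -0.3875%
Sample std dev = √[35.3882 / 7] = 2.2484%
Sharpe = (r̄ − rf) / σ = (-0.3875 − 0.03) / 2.2484 = -0.4175 / 2.2484 = -0.1857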